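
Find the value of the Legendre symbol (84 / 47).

1

(84 / 47)
  = (37 / 47)    [84 ≡ 37 mod 47]
  = (47 / 37)    [QR: 37 ≡ 1 mod 4, sign kept]
  = (10 / 37)    [47 ≡ 10 mod 37]
  = -(5 / 37)    [37 ≡ 5 mod 8 ⇒ (2 / 37) = -1]
  = -(37 / 5)    [QR: 5 ≡ 1 mod 4, sign kept]
  = -(2 / 5)    [37 ≡ 2 mod 5]
  = (1 / 5)    [5 ≡ 5 mod 8 ⇒ (2 / 5) = -1]
  = 1    [(1 / 5) = 1]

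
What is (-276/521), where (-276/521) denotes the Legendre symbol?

(-276/521)
  = (245/521)    [-276 ≡ 245 mod 521]
  = (521/245)    [QR: 245 ≡ 1 mod 4, sign kept]
  = (31/245)    [521 ≡ 31 mod 245]
  = (245/31)    [QR: 245 ≡ 1 mod 4, sign kept]
  = (28/31)    [245 ≡ 28 mod 31]
  = (7/31)    [31 ≡ 7 mod 8 ⇒ (2/31)^2 = +1]
  = -(31/7)    [QR: both ≡ 3 mod 4, sign flips]
  = -(3/7)    [31 ≡ 3 mod 7]
  = (7/3)    [QR: both ≡ 3 mod 4, sign flips]
  = (1/3)    [7 ≡ 1 mod 3]
  = 1    [(1/3) = 1]

1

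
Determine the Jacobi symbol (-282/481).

-1

Reduce the numerator: -282 ≡ 199 (mod 481), so (-282/481) = (199/481).
481 ≡ 1 (mod 4), so quadratic reciprocity gives (199/481) = (481/199). Reduce: 481 ≡ 83 (mod 199). Now have (83/199).
Both 83 ≡ 3 and 199 ≡ 3 (mod 4), so reciprocity gives (83/199) = -(199/83). Reduce: 199 ≡ 33 (mod 83). Now have -(33/83).
33 ≡ 1 (mod 4), so quadratic reciprocity gives (33/83) = (83/33). Reduce: 83 ≡ 17 (mod 33). Now have -(17/33).
17 ≡ 1 (mod 4), so quadratic reciprocity gives (17/33) = (33/17). Reduce: 33 ≡ 16 (mod 17). Now have -(16/17).
Factor out 2: 16 = 2^4. Since 17 ≡ 1 (mod 8), (2/17) = +1, and (2/17)^4 = +1. Now have -(1/17).
(1/17) = 1. Collecting the sign factors: -1.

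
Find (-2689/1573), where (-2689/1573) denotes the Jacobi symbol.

(-2689/1573)
  = (457/1573)    [-2689 ≡ 457 mod 1573]
  = (1573/457)    [QR: 457 ≡ 1 mod 4, sign kept]
  = (202/457)    [1573 ≡ 202 mod 457]
  = (101/457)    [457 ≡ 1 mod 8 ⇒ (2/457) = +1]
  = (457/101)    [QR: 101 ≡ 1 mod 4, sign kept]
  = (53/101)    [457 ≡ 53 mod 101]
  = (101/53)    [QR: 53 ≡ 1 mod 4, sign kept]
  = (48/53)    [101 ≡ 48 mod 53]
  = (3/53)    [53 ≡ 5 mod 8 ⇒ (2/53)^4 = +1]
  = (53/3)    [QR: 53 ≡ 1 mod 4, sign kept]
  = (2/3)    [53 ≡ 2 mod 3]
  = -(1/3)    [3 ≡ 3 mod 8 ⇒ (2/3) = -1]
  = -1    [(1/3) = 1]

-1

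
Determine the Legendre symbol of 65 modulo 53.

-1

(65/53)
  = (12/53)    [65 ≡ 12 mod 53]
  = (3/53)    [53 ≡ 5 mod 8 ⇒ (2/53)^2 = +1]
  = (53/3)    [QR: 53 ≡ 1 mod 4, sign kept]
  = (2/3)    [53 ≡ 2 mod 3]
  = -(1/3)    [3 ≡ 3 mod 8 ⇒ (2/3) = -1]
  = -1    [(1/3) = 1]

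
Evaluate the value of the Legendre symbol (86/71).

1

(86/71)
  = (15/71)    [86 ≡ 15 mod 71]
  = -(71/15)    [QR: both ≡ 3 mod 4, sign flips]
  = -(11/15)    [71 ≡ 11 mod 15]
  = (15/11)    [QR: both ≡ 3 mod 4, sign flips]
  = (4/11)    [15 ≡ 4 mod 11]
  = (1/11)    [11 ≡ 3 mod 8 ⇒ (2/11)^2 = +1]
  = 1    [(1/11) = 1]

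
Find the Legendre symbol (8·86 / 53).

By multiplicativity, (8·86 / 53) = (8 / 53)·(86 / 53).
First factor (8 / 53):
Factor out 2: 8 = 2^3. Since 53 ≡ 5 (mod 8), (2 / 53) = -1, and (2 / 53)^3 = -1. Now have -(1 / 53).
(1 / 53) = 1. Collecting the sign factors: -1.
Second factor (86 / 53):
Reduce the numerator: 86 ≡ 33 (mod 53), so (86 / 53) = (33 / 53).
33 ≡ 1 (mod 4), so quadratic reciprocity gives (33 / 53) = (53 / 33). Reduce: 53 ≡ 20 (mod 33). Now have (20 / 33).
Factor out 2: 20 = 2^2·5. Since 33 ≡ 1 (mod 8), (2 / 33) = +1, and (2 / 33)^2 = +1. Now have (5 / 33).
5 ≡ 1 (mod 4), so quadratic reciprocity gives (5 / 33) = (33 / 5). Reduce: 33 ≡ 3 (mod 5). Now have (3 / 5).
5 ≡ 1 (mod 4), so quadratic reciprocity gives (3 / 5) = (5 / 3). Reduce: 5 ≡ 2 (mod 3). Now have (2 / 3).
Factor out 2: 2 = 2. Since 3 ≡ 3 (mod 8), (2 / 3) = -1. Now have -(1 / 3).
(1 / 3) = 1. Collecting the sign factors: -1.
Product: (-1)·(-1) = 1.

1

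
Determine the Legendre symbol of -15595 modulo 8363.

(-15595|8363)
  = (1131|8363)    [-15595 ≡ 1131 mod 8363]
  = -(8363|1131)    [QR: both ≡ 3 mod 4, sign flips]
  = -(446|1131)    [8363 ≡ 446 mod 1131]
  = (223|1131)    [1131 ≡ 3 mod 8 ⇒ (2|1131) = -1]
  = -(1131|223)    [QR: both ≡ 3 mod 4, sign flips]
  = -(16|223)    [1131 ≡ 16 mod 223]
  = -(1|223)    [223 ≡ 7 mod 8 ⇒ (2|223)^4 = +1]
  = -1    [(1|223) = 1]

-1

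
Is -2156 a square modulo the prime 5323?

no

Pull out -1: (-2156|5323) = (-1|5323)·(2156|5323). Since 5323 ≡ 3 (mod 4), (-1|5323) = -1. Now have -(2156|5323).
Factor out 2: 2156 = 2^2·539. Since 5323 ≡ 3 (mod 8), (2|5323) = -1, and (2|5323)^2 = +1. Now have -(539|5323).
Both 539 ≡ 3 and 5323 ≡ 3 (mod 4), so reciprocity gives (539|5323) = -(5323|539). Reduce: 5323 ≡ 472 (mod 539). Now have (472|539).
Factor out 2: 472 = 2^3·59. Since 539 ≡ 3 (mod 8), (2|539) = -1, and (2|539)^3 = -1. Now have -(59|539).
Both 59 ≡ 3 and 539 ≡ 3 (mod 4), so reciprocity gives (59|539) = -(539|59). Reduce: 539 ≡ 8 (mod 59). Now have (8|59).
Factor out 2: 8 = 2^3. Since 59 ≡ 3 (mod 8), (2|59) = -1, and (2|59)^3 = -1. Now have -(1|59).
(1|59) = 1. Collecting the sign factors: -1.
The Legendre symbol is -1, so x^2 ≡ -2156 (mod 5323) has no solution.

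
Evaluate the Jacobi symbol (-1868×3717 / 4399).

By multiplicativity, (-1868·3717 / 4399) = (-1868 / 4399)·(3717 / 4399).
First factor (-1868 / 4399):
(-1868 / 4399)
  = (2531 / 4399)    [-1868 ≡ 2531 mod 4399]
  = -(4399 / 2531)    [QR: both ≡ 3 mod 4, sign flips]
  = -(1868 / 2531)    [4399 ≡ 1868 mod 2531]
  = -(467 / 2531)    [2531 ≡ 3 mod 8 ⇒ (2 / 2531)^2 = +1]
  = (2531 / 467)    [QR: both ≡ 3 mod 4, sign flips]
  = (196 / 467)    [2531 ≡ 196 mod 467]
  = (49 / 467)    [467 ≡ 3 mod 8 ⇒ (2 / 467)^2 = +1]
  = (467 / 49)    [QR: 49 ≡ 1 mod 4, sign kept]
  = (26 / 49)    [467 ≡ 26 mod 49]
  = (13 / 49)    [49 ≡ 1 mod 8 ⇒ (2 / 49) = +1]
  = (49 / 13)    [QR: 13 ≡ 1 mod 4, sign kept]
  = (10 / 13)    [49 ≡ 10 mod 13]
  = -(5 / 13)    [13 ≡ 5 mod 8 ⇒ (2 / 13) = -1]
  = -(13 / 5)    [QR: 5 ≡ 1 mod 4, sign kept]
  = -(3 / 5)    [13 ≡ 3 mod 5]
  = -(5 / 3)    [QR: 5 ≡ 1 mod 4, sign kept]
  = -(2 / 3)    [5 ≡ 2 mod 3]
  = (1 / 3)    [3 ≡ 3 mod 8 ⇒ (2 / 3) = -1]
  = 1    [(1 / 3) = 1]
Second factor (3717 / 4399):
(3717 / 4399)
  = (4399 / 3717)    [QR: 3717 ≡ 1 mod 4, sign kept]
  = (682 / 3717)    [4399 ≡ 682 mod 3717]
  = -(341 / 3717)    [3717 ≡ 5 mod 8 ⇒ (2 / 3717) = -1]
  = -(3717 / 341)    [QR: 341 ≡ 1 mod 4, sign kept]
  = -(307 / 341)    [3717 ≡ 307 mod 341]
  = -(341 / 307)    [QR: 341 ≡ 1 mod 4, sign kept]
  = -(34 / 307)    [341 ≡ 34 mod 307]
  = (17 / 307)    [307 ≡ 3 mod 8 ⇒ (2 / 307) = -1]
  = (307 / 17)    [QR: 17 ≡ 1 mod 4, sign kept]
  = (1 / 17)    [307 ≡ 1 mod 17]
  = 1    [(1 / 17) = 1]
Product: (1)·(1) = 1.

1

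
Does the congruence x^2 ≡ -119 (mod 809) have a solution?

(-119/809)
  = (690/809)    [-119 ≡ 690 mod 809]
  = (345/809)    [809 ≡ 1 mod 8 ⇒ (2/809) = +1]
  = (809/345)    [QR: 345 ≡ 1 mod 4, sign kept]
  = (119/345)    [809 ≡ 119 mod 345]
  = (345/119)    [QR: 345 ≡ 1 mod 4, sign kept]
  = (107/119)    [345 ≡ 107 mod 119]
  = -(119/107)    [QR: both ≡ 3 mod 4, sign flips]
  = -(12/107)    [119 ≡ 12 mod 107]
  = -(3/107)    [107 ≡ 3 mod 8 ⇒ (2/107)^2 = +1]
  = (107/3)    [QR: both ≡ 3 mod 4, sign flips]
  = (2/3)    [107 ≡ 2 mod 3]
  = -(1/3)    [3 ≡ 3 mod 8 ⇒ (2/3) = -1]
  = -1    [(1/3) = 1]
(-119/809) = -1, and 809 is prime, so -119 is not a quadratic residue mod 809.

no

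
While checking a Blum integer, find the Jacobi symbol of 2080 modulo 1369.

1

Reduce the numerator: 2080 ≡ 711 (mod 1369), so (2080|1369) = (711|1369).
1369 ≡ 1 (mod 4), so quadratic reciprocity gives (711|1369) = (1369|711). Reduce: 1369 ≡ 658 (mod 711). Now have (658|711).
Factor out 2: 658 = 2·329. Since 711 ≡ 7 (mod 8), (2|711) = +1. Now have (329|711).
329 ≡ 1 (mod 4), so quadratic reciprocity gives (329|711) = (711|329). Reduce: 711 ≡ 53 (mod 329). Now have (53|329).
53 ≡ 1 (mod 4), so quadratic reciprocity gives (53|329) = (329|53). Reduce: 329 ≡ 11 (mod 53). Now have (11|53).
53 ≡ 1 (mod 4), so quadratic reciprocity gives (11|53) = (53|11). Reduce: 53 ≡ 9 (mod 11). Now have (9|11).
9 ≡ 1 (mod 4), so quadratic reciprocity gives (9|11) = (11|9). Reduce: 11 ≡ 2 (mod 9). Now have (2|9).
Factor out 2: 2 = 2. Since 9 ≡ 1 (mod 8), (2|9) = +1. Now have (1|9).
(1|9) = 1. Collecting the sign factors: 1.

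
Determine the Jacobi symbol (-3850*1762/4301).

0

By multiplicativity, (-3850·1762/4301) = (-3850/4301)·(1762/4301).
First factor (-3850/4301):
(-3850/4301)
  = (3850/4301)    [4301 ≡ 1 mod 4 ⇒ (-1/4301) = +1]
  = -(1925/4301)    [4301 ≡ 5 mod 8 ⇒ (2/4301) = -1]
  = -(4301/1925)    [QR: 1925 ≡ 1 mod 4, sign kept]
  = -(451/1925)    [4301 ≡ 451 mod 1925]
  = -(1925/451)    [QR: 1925 ≡ 1 mod 4, sign kept]
  = -(121/451)    [1925 ≡ 121 mod 451]
  = -(451/121)    [QR: 121 ≡ 1 mod 4, sign kept]
  = -(88/121)    [451 ≡ 88 mod 121]
  = -(11/121)    [121 ≡ 1 mod 8 ⇒ (2/121)^3 = +1]
  = -(121/11)    [QR: 121 ≡ 1 mod 4, sign kept]
  = -(0/11)    [121 ≡ 0 mod 11]
  = 0    [numerator 0, gcd > 1]
Second factor (1762/4301):
(1762/4301)
  = -(881/4301)    [4301 ≡ 5 mod 8 ⇒ (2/4301) = -1]
  = -(4301/881)    [QR: 881 ≡ 1 mod 4, sign kept]
  = -(777/881)    [4301 ≡ 777 mod 881]
  = -(881/777)    [QR: 777 ≡ 1 mod 4, sign kept]
  = -(104/777)    [881 ≡ 104 mod 777]
  = -(13/777)    [777 ≡ 1 mod 8 ⇒ (2/777)^3 = +1]
  = -(777/13)    [QR: 13 ≡ 1 mod 4, sign kept]
  = -(10/13)    [777 ≡ 10 mod 13]
  = (5/13)    [13 ≡ 5 mod 8 ⇒ (2/13) = -1]
  = (13/5)    [QR: 5 ≡ 1 mod 4, sign kept]
  = (3/5)    [13 ≡ 3 mod 5]
  = (5/3)    [QR: 5 ≡ 1 mod 4, sign kept]
  = (2/3)    [5 ≡ 2 mod 3]
  = -(1/3)    [3 ≡ 3 mod 8 ⇒ (2/3) = -1]
  = -1    [(1/3) = 1]
Product: (0)·(-1) = 0.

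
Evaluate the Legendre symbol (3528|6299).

(3528|6299)
  = -(441|6299)    [6299 ≡ 3 mod 8 ⇒ (2|6299)^3 = -1]
  = -(6299|441)    [QR: 441 ≡ 1 mod 4, sign kept]
  = -(125|441)    [6299 ≡ 125 mod 441]
  = -(441|125)    [QR: 125 ≡ 1 mod 4, sign kept]
  = -(66|125)    [441 ≡ 66 mod 125]
  = (33|125)    [125 ≡ 5 mod 8 ⇒ (2|125) = -1]
  = (125|33)    [QR: 33 ≡ 1 mod 4, sign kept]
  = (26|33)    [125 ≡ 26 mod 33]
  = (13|33)    [33 ≡ 1 mod 8 ⇒ (2|33) = +1]
  = (33|13)    [QR: 13 ≡ 1 mod 4, sign kept]
  = (7|13)    [33 ≡ 7 mod 13]
  = (13|7)    [QR: 13 ≡ 1 mod 4, sign kept]
  = (6|7)    [13 ≡ 6 mod 7]
  = (3|7)    [7 ≡ 7 mod 8 ⇒ (2|7) = +1]
  = -(7|3)    [QR: both ≡ 3 mod 4, sign flips]
  = -(1|3)    [7 ≡ 1 mod 3]
  = -1    [(1|3) = 1]

-1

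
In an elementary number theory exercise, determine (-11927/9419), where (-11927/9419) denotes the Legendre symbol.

1

Reduce the numerator: -11927 ≡ 6911 (mod 9419), so (-11927/9419) = (6911/9419).
Both 6911 ≡ 3 and 9419 ≡ 3 (mod 4), so reciprocity gives (6911/9419) = -(9419/6911). Reduce: 9419 ≡ 2508 (mod 6911). Now have -(2508/6911).
Factor out 2: 2508 = 2^2·627. Since 6911 ≡ 7 (mod 8), (2/6911) = +1, and (2/6911)^2 = +1. Now have -(627/6911).
Both 627 ≡ 3 and 6911 ≡ 3 (mod 4), so reciprocity gives (627/6911) = -(6911/627). Reduce: 6911 ≡ 14 (mod 627). Now have (14/627).
Factor out 2: 14 = 2·7. Since 627 ≡ 3 (mod 8), (2/627) = -1. Now have -(7/627).
Both 7 ≡ 3 and 627 ≡ 3 (mod 4), so reciprocity gives (7/627) = -(627/7). Reduce: 627 ≡ 4 (mod 7). Now have (4/7).
Factor out 2: 4 = 2^2. Since 7 ≡ 7 (mod 8), (2/7) = +1, and (2/7)^2 = +1. Now have (1/7).
(1/7) = 1. Collecting the sign factors: 1.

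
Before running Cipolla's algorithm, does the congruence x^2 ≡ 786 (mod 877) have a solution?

(786|877)
  = -(393|877)    [877 ≡ 5 mod 8 ⇒ (2|877) = -1]
  = -(877|393)    [QR: 393 ≡ 1 mod 4, sign kept]
  = -(91|393)    [877 ≡ 91 mod 393]
  = -(393|91)    [QR: 393 ≡ 1 mod 4, sign kept]
  = -(29|91)    [393 ≡ 29 mod 91]
  = -(91|29)    [QR: 29 ≡ 1 mod 4, sign kept]
  = -(4|29)    [91 ≡ 4 mod 29]
  = -(1|29)    [29 ≡ 5 mod 8 ⇒ (2|29)^2 = +1]
  = -1    [(1|29) = 1]
(786|877) = -1, and 877 is prime, so 786 is not a quadratic residue mod 877.

no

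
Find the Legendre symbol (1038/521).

Reduce the numerator: 1038 ≡ 517 (mod 521), so (1038/521) = (517/521).
517 ≡ 1 (mod 4), so quadratic reciprocity gives (517/521) = (521/517). Reduce: 521 ≡ 4 (mod 517). Now have (4/517).
Factor out 2: 4 = 2^2. Since 517 ≡ 5 (mod 8), (2/517) = -1, and (2/517)^2 = +1. Now have (1/517).
(1/517) = 1. Collecting the sign factors: 1.

1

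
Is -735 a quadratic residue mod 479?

(-735/479)
  = (223/479)    [-735 ≡ 223 mod 479]
  = -(479/223)    [QR: both ≡ 3 mod 4, sign flips]
  = -(33/223)    [479 ≡ 33 mod 223]
  = -(223/33)    [QR: 33 ≡ 1 mod 4, sign kept]
  = -(25/33)    [223 ≡ 25 mod 33]
  = -(33/25)    [QR: 25 ≡ 1 mod 4, sign kept]
  = -(8/25)    [33 ≡ 8 mod 25]
  = -(1/25)    [25 ≡ 1 mod 8 ⇒ (2/25)^3 = +1]
  = -1    [(1/25) = 1]
The Legendre symbol is -1, so x^2 ≡ -735 (mod 479) has no solution.

no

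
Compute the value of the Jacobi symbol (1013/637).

Reduce the numerator: 1013 ≡ 376 (mod 637), so (1013/637) = (376/637).
Factor out 2: 376 = 2^3·47. Since 637 ≡ 5 (mod 8), (2/637) = -1, and (2/637)^3 = -1. Now have -(47/637).
637 ≡ 1 (mod 4), so quadratic reciprocity gives (47/637) = (637/47). Reduce: 637 ≡ 26 (mod 47). Now have -(26/47).
Factor out 2: 26 = 2·13. Since 47 ≡ 7 (mod 8), (2/47) = +1. Now have -(13/47).
13 ≡ 1 (mod 4), so quadratic reciprocity gives (13/47) = (47/13). Reduce: 47 ≡ 8 (mod 13). Now have -(8/13).
Factor out 2: 8 = 2^3. Since 13 ≡ 5 (mod 8), (2/13) = -1, and (2/13)^3 = -1. Now have (1/13).
(1/13) = 1. Collecting the sign factors: 1.

1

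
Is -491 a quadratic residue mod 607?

no

(-491/607)
  = (116/607)    [-491 ≡ 116 mod 607]
  = (29/607)    [607 ≡ 7 mod 8 ⇒ (2/607)^2 = +1]
  = (607/29)    [QR: 29 ≡ 1 mod 4, sign kept]
  = (27/29)    [607 ≡ 27 mod 29]
  = (29/27)    [QR: 29 ≡ 1 mod 4, sign kept]
  = (2/27)    [29 ≡ 2 mod 27]
  = -(1/27)    [27 ≡ 3 mod 8 ⇒ (2/27) = -1]
  = -1    [(1/27) = 1]
(-491/607) = -1, and 607 is prime, so -491 is not a quadratic residue mod 607.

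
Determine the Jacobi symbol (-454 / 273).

-1

Reduce the numerator: -454 ≡ 92 (mod 273), so (-454 / 273) = (92 / 273).
Factor out 2: 92 = 2^2·23. Since 273 ≡ 1 (mod 8), (2 / 273) = +1, and (2 / 273)^2 = +1. Now have (23 / 273).
273 ≡ 1 (mod 4), so quadratic reciprocity gives (23 / 273) = (273 / 23). Reduce: 273 ≡ 20 (mod 23). Now have (20 / 23).
Factor out 2: 20 = 2^2·5. Since 23 ≡ 7 (mod 8), (2 / 23) = +1, and (2 / 23)^2 = +1. Now have (5 / 23).
5 ≡ 1 (mod 4), so quadratic reciprocity gives (5 / 23) = (23 / 5). Reduce: 23 ≡ 3 (mod 5). Now have (3 / 5).
5 ≡ 1 (mod 4), so quadratic reciprocity gives (3 / 5) = (5 / 3). Reduce: 5 ≡ 2 (mod 3). Now have (2 / 3).
Factor out 2: 2 = 2. Since 3 ≡ 3 (mod 8), (2 / 3) = -1. Now have -(1 / 3).
(1 / 3) = 1. Collecting the sign factors: -1.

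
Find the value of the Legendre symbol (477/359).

(477/359)
  = (118/359)    [477 ≡ 118 mod 359]
  = (59/359)    [359 ≡ 7 mod 8 ⇒ (2/359) = +1]
  = -(359/59)    [QR: both ≡ 3 mod 4, sign flips]
  = -(5/59)    [359 ≡ 5 mod 59]
  = -(59/5)    [QR: 5 ≡ 1 mod 4, sign kept]
  = -(4/5)    [59 ≡ 4 mod 5]
  = -(1/5)    [5 ≡ 5 mod 8 ⇒ (2/5)^2 = +1]
  = -1    [(1/5) = 1]

-1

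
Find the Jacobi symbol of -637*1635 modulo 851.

1

By multiplicativity, (-637·1635 / 851) = (-637 / 851)·(1635 / 851).
First factor (-637 / 851):
(-637 / 851)
  = (214 / 851)    [-637 ≡ 214 mod 851]
  = -(107 / 851)    [851 ≡ 3 mod 8 ⇒ (2 / 851) = -1]
  = (851 / 107)    [QR: both ≡ 3 mod 4, sign flips]
  = (102 / 107)    [851 ≡ 102 mod 107]
  = -(51 / 107)    [107 ≡ 3 mod 8 ⇒ (2 / 107) = -1]
  = (107 / 51)    [QR: both ≡ 3 mod 4, sign flips]
  = (5 / 51)    [107 ≡ 5 mod 51]
  = (51 / 5)    [QR: 5 ≡ 1 mod 4, sign kept]
  = (1 / 5)    [51 ≡ 1 mod 5]
  = 1    [(1 / 5) = 1]
Second factor (1635 / 851):
(1635 / 851)
  = (784 / 851)    [1635 ≡ 784 mod 851]
  = (49 / 851)    [851 ≡ 3 mod 8 ⇒ (2 / 851)^4 = +1]
  = (851 / 49)    [QR: 49 ≡ 1 mod 4, sign kept]
  = (18 / 49)    [851 ≡ 18 mod 49]
  = (9 / 49)    [49 ≡ 1 mod 8 ⇒ (2 / 49) = +1]
  = (49 / 9)    [QR: 9 ≡ 1 mod 4, sign kept]
  = (4 / 9)    [49 ≡ 4 mod 9]
  = (1 / 9)    [9 ≡ 1 mod 8 ⇒ (2 / 9)^2 = +1]
  = 1    [(1 / 9) = 1]
Product: (1)·(1) = 1.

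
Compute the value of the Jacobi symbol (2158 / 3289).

Factor out 2: 2158 = 2·1079. Since 3289 ≡ 1 (mod 8), (2 / 3289) = +1. Now have (1079 / 3289).
3289 ≡ 1 (mod 4), so quadratic reciprocity gives (1079 / 3289) = (3289 / 1079). Reduce: 3289 ≡ 52 (mod 1079). Now have (52 / 1079).
Factor out 2: 52 = 2^2·13. Since 1079 ≡ 7 (mod 8), (2 / 1079) = +1, and (2 / 1079)^2 = +1. Now have (13 / 1079).
13 ≡ 1 (mod 4), so quadratic reciprocity gives (13 / 1079) = (1079 / 13). Reduce: 1079 ≡ 0 (mod 13). Now have (0 / 13).
The numerator is now 0 with denominator 13 > 1: the symbol is 0.

0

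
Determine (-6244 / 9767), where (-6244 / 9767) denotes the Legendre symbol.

Pull out -1: (-6244 / 9767) = (-1 / 9767)·(6244 / 9767). Since 9767 ≡ 3 (mod 4), (-1 / 9767) = -1. Now have -(6244 / 9767).
Factor out 2: 6244 = 2^2·1561. Since 9767 ≡ 7 (mod 8), (2 / 9767) = +1, and (2 / 9767)^2 = +1. Now have -(1561 / 9767).
1561 ≡ 1 (mod 4), so quadratic reciprocity gives (1561 / 9767) = (9767 / 1561). Reduce: 9767 ≡ 401 (mod 1561). Now have -(401 / 1561).
401 ≡ 1 (mod 4), so quadratic reciprocity gives (401 / 1561) = (1561 / 401). Reduce: 1561 ≡ 358 (mod 401). Now have -(358 / 401).
Factor out 2: 358 = 2·179. Since 401 ≡ 1 (mod 8), (2 / 401) = +1. Now have -(179 / 401).
401 ≡ 1 (mod 4), so quadratic reciprocity gives (179 / 401) = (401 / 179). Reduce: 401 ≡ 43 (mod 179). Now have -(43 / 179).
Both 43 ≡ 3 and 179 ≡ 3 (mod 4), so reciprocity gives (43 / 179) = -(179 / 43). Reduce: 179 ≡ 7 (mod 43). Now have (7 / 43).
Both 7 ≡ 3 and 43 ≡ 3 (mod 4), so reciprocity gives (7 / 43) = -(43 / 7). Reduce: 43 ≡ 1 (mod 7). Now have -(1 / 7).
(1 / 7) = 1. Collecting the sign factors: -1.

-1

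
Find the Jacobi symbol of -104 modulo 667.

1

(-104/667)
  = (563/667)    [-104 ≡ 563 mod 667]
  = -(667/563)    [QR: both ≡ 3 mod 4, sign flips]
  = -(104/563)    [667 ≡ 104 mod 563]
  = (13/563)    [563 ≡ 3 mod 8 ⇒ (2/563)^3 = -1]
  = (563/13)    [QR: 13 ≡ 1 mod 4, sign kept]
  = (4/13)    [563 ≡ 4 mod 13]
  = (1/13)    [13 ≡ 5 mod 8 ⇒ (2/13)^2 = +1]
  = 1    [(1/13) = 1]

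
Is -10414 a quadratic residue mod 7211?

no

(-10414|7211)
  = (4008|7211)    [-10414 ≡ 4008 mod 7211]
  = -(501|7211)    [7211 ≡ 3 mod 8 ⇒ (2|7211)^3 = -1]
  = -(7211|501)    [QR: 501 ≡ 1 mod 4, sign kept]
  = -(197|501)    [7211 ≡ 197 mod 501]
  = -(501|197)    [QR: 197 ≡ 1 mod 4, sign kept]
  = -(107|197)    [501 ≡ 107 mod 197]
  = -(197|107)    [QR: 197 ≡ 1 mod 4, sign kept]
  = -(90|107)    [197 ≡ 90 mod 107]
  = (45|107)    [107 ≡ 3 mod 8 ⇒ (2|107) = -1]
  = (107|45)    [QR: 45 ≡ 1 mod 4, sign kept]
  = (17|45)    [107 ≡ 17 mod 45]
  = (45|17)    [QR: 17 ≡ 1 mod 4, sign kept]
  = (11|17)    [45 ≡ 11 mod 17]
  = (17|11)    [QR: 17 ≡ 1 mod 4, sign kept]
  = (6|11)    [17 ≡ 6 mod 11]
  = -(3|11)    [11 ≡ 3 mod 8 ⇒ (2|11) = -1]
  = (11|3)    [QR: both ≡ 3 mod 4, sign flips]
  = (2|3)    [11 ≡ 2 mod 3]
  = -(1|3)    [3 ≡ 3 mod 8 ⇒ (2|3) = -1]
  = -1    [(1|3) = 1]
The Legendre symbol is -1, so x^2 ≡ -10414 (mod 7211) has no solution.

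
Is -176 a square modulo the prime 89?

Pull out -1: (-176|89) = (-1|89)·(176|89). Since 89 ≡ 1 (mod 4), (-1|89) = +1. Now have (176|89).
Reduce the numerator: 176 ≡ 87 (mod 89), so (176|89) = (87|89).
89 ≡ 1 (mod 4), so quadratic reciprocity gives (87|89) = (89|87). Reduce: 89 ≡ 2 (mod 87). Now have (2|87).
Factor out 2: 2 = 2. Since 87 ≡ 7 (mod 8), (2|87) = +1. Now have (1|87).
(1|87) = 1. Collecting the sign factors: 1.
The Legendre symbol is 1, so x^2 ≡ -176 (mod 89) has solution.

yes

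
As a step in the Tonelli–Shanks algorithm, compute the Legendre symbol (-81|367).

-1

(-81|367)
  = (286|367)    [-81 ≡ 286 mod 367]
  = (143|367)    [367 ≡ 7 mod 8 ⇒ (2|367) = +1]
  = -(367|143)    [QR: both ≡ 3 mod 4, sign flips]
  = -(81|143)    [367 ≡ 81 mod 143]
  = -(143|81)    [QR: 81 ≡ 1 mod 4, sign kept]
  = -(62|81)    [143 ≡ 62 mod 81]
  = -(31|81)    [81 ≡ 1 mod 8 ⇒ (2|81) = +1]
  = -(81|31)    [QR: 81 ≡ 1 mod 4, sign kept]
  = -(19|31)    [81 ≡ 19 mod 31]
  = (31|19)    [QR: both ≡ 3 mod 4, sign flips]
  = (12|19)    [31 ≡ 12 mod 19]
  = (3|19)    [19 ≡ 3 mod 8 ⇒ (2|19)^2 = +1]
  = -(19|3)    [QR: both ≡ 3 mod 4, sign flips]
  = -(1|3)    [19 ≡ 1 mod 3]
  = -1    [(1|3) = 1]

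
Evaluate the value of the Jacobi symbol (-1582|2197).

1

(-1582|2197)
  = (1582|2197)    [2197 ≡ 1 mod 4 ⇒ (-1|2197) = +1]
  = -(791|2197)    [2197 ≡ 5 mod 8 ⇒ (2|2197) = -1]
  = -(2197|791)    [QR: 2197 ≡ 1 mod 4, sign kept]
  = -(615|791)    [2197 ≡ 615 mod 791]
  = (791|615)    [QR: both ≡ 3 mod 4, sign flips]
  = (176|615)    [791 ≡ 176 mod 615]
  = (11|615)    [615 ≡ 7 mod 8 ⇒ (2|615)^4 = +1]
  = -(615|11)    [QR: both ≡ 3 mod 4, sign flips]
  = -(10|11)    [615 ≡ 10 mod 11]
  = (5|11)    [11 ≡ 3 mod 8 ⇒ (2|11) = -1]
  = (11|5)    [QR: 5 ≡ 1 mod 4, sign kept]
  = (1|5)    [11 ≡ 1 mod 5]
  = 1    [(1|5) = 1]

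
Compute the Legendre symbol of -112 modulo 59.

-1

(-112|59)
  = -(112|59)    [59 ≡ 3 mod 4 ⇒ (-1|59) = -1]
  = -(53|59)    [112 ≡ 53 mod 59]
  = -(59|53)    [QR: 53 ≡ 1 mod 4, sign kept]
  = -(6|53)    [59 ≡ 6 mod 53]
  = (3|53)    [53 ≡ 5 mod 8 ⇒ (2|53) = -1]
  = (53|3)    [QR: 53 ≡ 1 mod 4, sign kept]
  = (2|3)    [53 ≡ 2 mod 3]
  = -(1|3)    [3 ≡ 3 mod 8 ⇒ (2|3) = -1]
  = -1    [(1|3) = 1]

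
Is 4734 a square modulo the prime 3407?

Reduce the numerator: 4734 ≡ 1327 (mod 3407), so (4734|3407) = (1327|3407).
Both 1327 ≡ 3 and 3407 ≡ 3 (mod 4), so reciprocity gives (1327|3407) = -(3407|1327). Reduce: 3407 ≡ 753 (mod 1327). Now have -(753|1327).
753 ≡ 1 (mod 4), so quadratic reciprocity gives (753|1327) = (1327|753). Reduce: 1327 ≡ 574 (mod 753). Now have -(574|753).
Factor out 2: 574 = 2·287. Since 753 ≡ 1 (mod 8), (2|753) = +1. Now have -(287|753).
753 ≡ 1 (mod 4), so quadratic reciprocity gives (287|753) = (753|287). Reduce: 753 ≡ 179 (mod 287). Now have -(179|287).
Both 179 ≡ 3 and 287 ≡ 3 (mod 4), so reciprocity gives (179|287) = -(287|179). Reduce: 287 ≡ 108 (mod 179). Now have (108|179).
Factor out 2: 108 = 2^2·27. Since 179 ≡ 3 (mod 8), (2|179) = -1, and (2|179)^2 = +1. Now have (27|179).
Both 27 ≡ 3 and 179 ≡ 3 (mod 4), so reciprocity gives (27|179) = -(179|27). Reduce: 179 ≡ 17 (mod 27). Now have -(17|27).
17 ≡ 1 (mod 4), so quadratic reciprocity gives (17|27) = (27|17). Reduce: 27 ≡ 10 (mod 17). Now have -(10|17).
Factor out 2: 10 = 2·5. Since 17 ≡ 1 (mod 8), (2|17) = +1. Now have -(5|17).
5 ≡ 1 (mod 4), so quadratic reciprocity gives (5|17) = (17|5). Reduce: 17 ≡ 2 (mod 5). Now have -(2|5).
Factor out 2: 2 = 2. Since 5 ≡ 5 (mod 8), (2|5) = -1. Now have (1|5).
(1|5) = 1. Collecting the sign factors: 1.
(4734|3407) = 1, and 3407 is prime, so 4734 is a quadratic residue mod 3407.

yes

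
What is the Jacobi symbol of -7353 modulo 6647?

-1

Reduce the numerator: -7353 ≡ 5941 (mod 6647), so (-7353 / 6647) = (5941 / 6647).
5941 ≡ 1 (mod 4), so quadratic reciprocity gives (5941 / 6647) = (6647 / 5941). Reduce: 6647 ≡ 706 (mod 5941). Now have (706 / 5941).
Factor out 2: 706 = 2·353. Since 5941 ≡ 5 (mod 8), (2 / 5941) = -1. Now have -(353 / 5941).
353 ≡ 1 (mod 4), so quadratic reciprocity gives (353 / 5941) = (5941 / 353). Reduce: 5941 ≡ 293 (mod 353). Now have -(293 / 353).
293 ≡ 1 (mod 4), so quadratic reciprocity gives (293 / 353) = (353 / 293). Reduce: 353 ≡ 60 (mod 293). Now have -(60 / 293).
Factor out 2: 60 = 2^2·15. Since 293 ≡ 5 (mod 8), (2 / 293) = -1, and (2 / 293)^2 = +1. Now have -(15 / 293).
293 ≡ 1 (mod 4), so quadratic reciprocity gives (15 / 293) = (293 / 15). Reduce: 293 ≡ 8 (mod 15). Now have -(8 / 15).
Factor out 2: 8 = 2^3. Since 15 ≡ 7 (mod 8), (2 / 15) = +1, and (2 / 15)^3 = +1. Now have -(1 / 15).
(1 / 15) = 1. Collecting the sign factors: -1.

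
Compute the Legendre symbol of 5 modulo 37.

5 ≡ 1 (mod 4), so quadratic reciprocity gives (5/37) = (37/5). Reduce: 37 ≡ 2 (mod 5). Now have (2/5).
Factor out 2: 2 = 2. Since 5 ≡ 5 (mod 8), (2/5) = -1. Now have -(1/5).
(1/5) = 1. Collecting the sign factors: -1.

-1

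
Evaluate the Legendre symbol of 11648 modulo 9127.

1

Reduce the numerator: 11648 ≡ 2521 (mod 9127), so (11648/9127) = (2521/9127).
2521 ≡ 1 (mod 4), so quadratic reciprocity gives (2521/9127) = (9127/2521). Reduce: 9127 ≡ 1564 (mod 2521). Now have (1564/2521).
Factor out 2: 1564 = 2^2·391. Since 2521 ≡ 1 (mod 8), (2/2521) = +1, and (2/2521)^2 = +1. Now have (391/2521).
2521 ≡ 1 (mod 4), so quadratic reciprocity gives (391/2521) = (2521/391). Reduce: 2521 ≡ 175 (mod 391). Now have (175/391).
Both 175 ≡ 3 and 391 ≡ 3 (mod 4), so reciprocity gives (175/391) = -(391/175). Reduce: 391 ≡ 41 (mod 175). Now have -(41/175).
41 ≡ 1 (mod 4), so quadratic reciprocity gives (41/175) = (175/41). Reduce: 175 ≡ 11 (mod 41). Now have -(11/41).
41 ≡ 1 (mod 4), so quadratic reciprocity gives (11/41) = (41/11). Reduce: 41 ≡ 8 (mod 11). Now have -(8/11).
Factor out 2: 8 = 2^3. Since 11 ≡ 3 (mod 8), (2/11) = -1, and (2/11)^3 = -1. Now have (1/11).
(1/11) = 1. Collecting the sign factors: 1.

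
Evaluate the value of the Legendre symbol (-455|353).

(-455|353)
  = (251|353)    [-455 ≡ 251 mod 353]
  = (353|251)    [QR: 353 ≡ 1 mod 4, sign kept]
  = (102|251)    [353 ≡ 102 mod 251]
  = -(51|251)    [251 ≡ 3 mod 8 ⇒ (2|251) = -1]
  = (251|51)    [QR: both ≡ 3 mod 4, sign flips]
  = (47|51)    [251 ≡ 47 mod 51]
  = -(51|47)    [QR: both ≡ 3 mod 4, sign flips]
  = -(4|47)    [51 ≡ 4 mod 47]
  = -(1|47)    [47 ≡ 7 mod 8 ⇒ (2|47)^2 = +1]
  = -1    [(1|47) = 1]

-1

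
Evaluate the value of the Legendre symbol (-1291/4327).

-1

Reduce the numerator: -1291 ≡ 3036 (mod 4327), so (-1291/4327) = (3036/4327).
Factor out 2: 3036 = 2^2·759. Since 4327 ≡ 7 (mod 8), (2/4327) = +1, and (2/4327)^2 = +1. Now have (759/4327).
Both 759 ≡ 3 and 4327 ≡ 3 (mod 4), so reciprocity gives (759/4327) = -(4327/759). Reduce: 4327 ≡ 532 (mod 759). Now have -(532/759).
Factor out 2: 532 = 2^2·133. Since 759 ≡ 7 (mod 8), (2/759) = +1, and (2/759)^2 = +1. Now have -(133/759).
133 ≡ 1 (mod 4), so quadratic reciprocity gives (133/759) = (759/133). Reduce: 759 ≡ 94 (mod 133). Now have -(94/133).
Factor out 2: 94 = 2·47. Since 133 ≡ 5 (mod 8), (2/133) = -1. Now have (47/133).
133 ≡ 1 (mod 4), so quadratic reciprocity gives (47/133) = (133/47). Reduce: 133 ≡ 39 (mod 47). Now have (39/47).
Both 39 ≡ 3 and 47 ≡ 3 (mod 4), so reciprocity gives (39/47) = -(47/39). Reduce: 47 ≡ 8 (mod 39). Now have -(8/39).
Factor out 2: 8 = 2^3. Since 39 ≡ 7 (mod 8), (2/39) = +1, and (2/39)^3 = +1. Now have -(1/39).
(1/39) = 1. Collecting the sign factors: -1.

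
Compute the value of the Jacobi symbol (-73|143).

-1

Pull out -1: (-73|143) = (-1|143)·(73|143). Since 143 ≡ 3 (mod 4), (-1|143) = -1. Now have -(73|143).
73 ≡ 1 (mod 4), so quadratic reciprocity gives (73|143) = (143|73). Reduce: 143 ≡ 70 (mod 73). Now have -(70|73).
Factor out 2: 70 = 2·35. Since 73 ≡ 1 (mod 8), (2|73) = +1. Now have -(35|73).
73 ≡ 1 (mod 4), so quadratic reciprocity gives (35|73) = (73|35). Reduce: 73 ≡ 3 (mod 35). Now have -(3|35).
Both 3 ≡ 3 and 35 ≡ 3 (mod 4), so reciprocity gives (3|35) = -(35|3). Reduce: 35 ≡ 2 (mod 3). Now have (2|3).
Factor out 2: 2 = 2. Since 3 ≡ 3 (mod 8), (2|3) = -1. Now have -(1|3).
(1|3) = 1. Collecting the sign factors: -1.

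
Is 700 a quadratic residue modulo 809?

yes

(700/809)
  = (175/809)    [809 ≡ 1 mod 8 ⇒ (2/809)^2 = +1]
  = (809/175)    [QR: 809 ≡ 1 mod 4, sign kept]
  = (109/175)    [809 ≡ 109 mod 175]
  = (175/109)    [QR: 109 ≡ 1 mod 4, sign kept]
  = (66/109)    [175 ≡ 66 mod 109]
  = -(33/109)    [109 ≡ 5 mod 8 ⇒ (2/109) = -1]
  = -(109/33)    [QR: 33 ≡ 1 mod 4, sign kept]
  = -(10/33)    [109 ≡ 10 mod 33]
  = -(5/33)    [33 ≡ 1 mod 8 ⇒ (2/33) = +1]
  = -(33/5)    [QR: 5 ≡ 1 mod 4, sign kept]
  = -(3/5)    [33 ≡ 3 mod 5]
  = -(5/3)    [QR: 5 ≡ 1 mod 4, sign kept]
  = -(2/3)    [5 ≡ 2 mod 3]
  = (1/3)    [3 ≡ 3 mod 8 ⇒ (2/3) = -1]
  = 1    [(1/3) = 1]
(700/809) = 1, and 809 is prime, so 700 is a quadratic residue mod 809.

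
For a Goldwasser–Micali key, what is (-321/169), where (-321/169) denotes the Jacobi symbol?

Reduce the numerator: -321 ≡ 17 (mod 169), so (-321/169) = (17/169).
17 ≡ 1 (mod 4), so quadratic reciprocity gives (17/169) = (169/17). Reduce: 169 ≡ 16 (mod 17). Now have (16/17).
Factor out 2: 16 = 2^4. Since 17 ≡ 1 (mod 8), (2/17) = +1, and (2/17)^4 = +1. Now have (1/17).
(1/17) = 1. Collecting the sign factors: 1.

1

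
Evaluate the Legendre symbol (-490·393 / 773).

By multiplicativity, (-490·393 / 773) = (-490 / 773)·(393 / 773).
First factor (-490 / 773):
(-490 / 773)
  = (283 / 773)    [-490 ≡ 283 mod 773]
  = (773 / 283)    [QR: 773 ≡ 1 mod 4, sign kept]
  = (207 / 283)    [773 ≡ 207 mod 283]
  = -(283 / 207)    [QR: both ≡ 3 mod 4, sign flips]
  = -(76 / 207)    [283 ≡ 76 mod 207]
  = -(19 / 207)    [207 ≡ 7 mod 8 ⇒ (2 / 207)^2 = +1]
  = (207 / 19)    [QR: both ≡ 3 mod 4, sign flips]
  = (17 / 19)    [207 ≡ 17 mod 19]
  = (19 / 17)    [QR: 17 ≡ 1 mod 4, sign kept]
  = (2 / 17)    [19 ≡ 2 mod 17]
  = (1 / 17)    [17 ≡ 1 mod 8 ⇒ (2 / 17) = +1]
  = 1    [(1 / 17) = 1]
Second factor (393 / 773):
(393 / 773)
  = (773 / 393)    [QR: 393 ≡ 1 mod 4, sign kept]
  = (380 / 393)    [773 ≡ 380 mod 393]
  = (95 / 393)    [393 ≡ 1 mod 8 ⇒ (2 / 393)^2 = +1]
  = (393 / 95)    [QR: 393 ≡ 1 mod 4, sign kept]
  = (13 / 95)    [393 ≡ 13 mod 95]
  = (95 / 13)    [QR: 13 ≡ 1 mod 4, sign kept]
  = (4 / 13)    [95 ≡ 4 mod 13]
  = (1 / 13)    [13 ≡ 5 mod 8 ⇒ (2 / 13)^2 = +1]
  = 1    [(1 / 13) = 1]
Product: (1)·(1) = 1.

1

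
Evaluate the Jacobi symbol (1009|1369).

(1009|1369)
  = (1369|1009)    [QR: 1009 ≡ 1 mod 4, sign kept]
  = (360|1009)    [1369 ≡ 360 mod 1009]
  = (45|1009)    [1009 ≡ 1 mod 8 ⇒ (2|1009)^3 = +1]
  = (1009|45)    [QR: 45 ≡ 1 mod 4, sign kept]
  = (19|45)    [1009 ≡ 19 mod 45]
  = (45|19)    [QR: 45 ≡ 1 mod 4, sign kept]
  = (7|19)    [45 ≡ 7 mod 19]
  = -(19|7)    [QR: both ≡ 3 mod 4, sign flips]
  = -(5|7)    [19 ≡ 5 mod 7]
  = -(7|5)    [QR: 5 ≡ 1 mod 4, sign kept]
  = -(2|5)    [7 ≡ 2 mod 5]
  = (1|5)    [5 ≡ 5 mod 8 ⇒ (2|5) = -1]
  = 1    [(1|5) = 1]

1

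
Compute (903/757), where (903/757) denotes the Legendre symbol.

Reduce the numerator: 903 ≡ 146 (mod 757), so (903/757) = (146/757).
Factor out 2: 146 = 2·73. Since 757 ≡ 5 (mod 8), (2/757) = -1. Now have -(73/757).
73 ≡ 1 (mod 4), so quadratic reciprocity gives (73/757) = (757/73). Reduce: 757 ≡ 27 (mod 73). Now have -(27/73).
73 ≡ 1 (mod 4), so quadratic reciprocity gives (27/73) = (73/27). Reduce: 73 ≡ 19 (mod 27). Now have -(19/27).
Both 19 ≡ 3 and 27 ≡ 3 (mod 4), so reciprocity gives (19/27) = -(27/19). Reduce: 27 ≡ 8 (mod 19). Now have (8/19).
Factor out 2: 8 = 2^3. Since 19 ≡ 3 (mod 8), (2/19) = -1, and (2/19)^3 = -1. Now have -(1/19).
(1/19) = 1. Collecting the sign factors: -1.

-1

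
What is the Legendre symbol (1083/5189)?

5189 ≡ 1 (mod 4), so quadratic reciprocity gives (1083/5189) = (5189/1083). Reduce: 5189 ≡ 857 (mod 1083). Now have (857/1083).
857 ≡ 1 (mod 4), so quadratic reciprocity gives (857/1083) = (1083/857). Reduce: 1083 ≡ 226 (mod 857). Now have (226/857).
Factor out 2: 226 = 2·113. Since 857 ≡ 1 (mod 8), (2/857) = +1. Now have (113/857).
113 ≡ 1 (mod 4), so quadratic reciprocity gives (113/857) = (857/113). Reduce: 857 ≡ 66 (mod 113). Now have (66/113).
Factor out 2: 66 = 2·33. Since 113 ≡ 1 (mod 8), (2/113) = +1. Now have (33/113).
33 ≡ 1 (mod 4), so quadratic reciprocity gives (33/113) = (113/33). Reduce: 113 ≡ 14 (mod 33). Now have (14/33).
Factor out 2: 14 = 2·7. Since 33 ≡ 1 (mod 8), (2/33) = +1. Now have (7/33).
33 ≡ 1 (mod 4), so quadratic reciprocity gives (7/33) = (33/7). Reduce: 33 ≡ 5 (mod 7). Now have (5/7).
5 ≡ 1 (mod 4), so quadratic reciprocity gives (5/7) = (7/5). Reduce: 7 ≡ 2 (mod 5). Now have (2/5).
Factor out 2: 2 = 2. Since 5 ≡ 5 (mod 8), (2/5) = -1. Now have -(1/5).
(1/5) = 1. Collecting the sign factors: -1.

-1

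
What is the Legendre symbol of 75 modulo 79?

Both 75 ≡ 3 and 79 ≡ 3 (mod 4), so reciprocity gives (75|79) = -(79|75). Reduce: 79 ≡ 4 (mod 75). Now have -(4|75).
Factor out 2: 4 = 2^2. Since 75 ≡ 3 (mod 8), (2|75) = -1, and (2|75)^2 = +1. Now have -(1|75).
(1|75) = 1. Collecting the sign factors: -1.

-1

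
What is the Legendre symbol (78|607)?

Factor out 2: 78 = 2·39. Since 607 ≡ 7 (mod 8), (2|607) = +1. Now have (39|607).
Both 39 ≡ 3 and 607 ≡ 3 (mod 4), so reciprocity gives (39|607) = -(607|39). Reduce: 607 ≡ 22 (mod 39). Now have -(22|39).
Factor out 2: 22 = 2·11. Since 39 ≡ 7 (mod 8), (2|39) = +1. Now have -(11|39).
Both 11 ≡ 3 and 39 ≡ 3 (mod 4), so reciprocity gives (11|39) = -(39|11). Reduce: 39 ≡ 6 (mod 11). Now have (6|11).
Factor out 2: 6 = 2·3. Since 11 ≡ 3 (mod 8), (2|11) = -1. Now have -(3|11).
Both 3 ≡ 3 and 11 ≡ 3 (mod 4), so reciprocity gives (3|11) = -(11|3). Reduce: 11 ≡ 2 (mod 3). Now have (2|3).
Factor out 2: 2 = 2. Since 3 ≡ 3 (mod 8), (2|3) = -1. Now have -(1|3).
(1|3) = 1. Collecting the sign factors: -1.

-1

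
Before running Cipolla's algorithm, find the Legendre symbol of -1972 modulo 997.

1

(-1972|997)
  = (22|997)    [-1972 ≡ 22 mod 997]
  = -(11|997)    [997 ≡ 5 mod 8 ⇒ (2|997) = -1]
  = -(997|11)    [QR: 997 ≡ 1 mod 4, sign kept]
  = -(7|11)    [997 ≡ 7 mod 11]
  = (11|7)    [QR: both ≡ 3 mod 4, sign flips]
  = (4|7)    [11 ≡ 4 mod 7]
  = (1|7)    [7 ≡ 7 mod 8 ⇒ (2|7)^2 = +1]
  = 1    [(1|7) = 1]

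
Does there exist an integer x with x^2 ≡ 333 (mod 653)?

no

(333/653)
  = (653/333)    [QR: 333 ≡ 1 mod 4, sign kept]
  = (320/333)    [653 ≡ 320 mod 333]
  = (5/333)    [333 ≡ 5 mod 8 ⇒ (2/333)^6 = +1]
  = (333/5)    [QR: 5 ≡ 1 mod 4, sign kept]
  = (3/5)    [333 ≡ 3 mod 5]
  = (5/3)    [QR: 5 ≡ 1 mod 4, sign kept]
  = (2/3)    [5 ≡ 2 mod 3]
  = -(1/3)    [3 ≡ 3 mod 8 ⇒ (2/3) = -1]
  = -1    [(1/3) = 1]
The Legendre symbol is -1, so x^2 ≡ 333 (mod 653) has no solution.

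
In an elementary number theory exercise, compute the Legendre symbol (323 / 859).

(323 / 859)
  = -(859 / 323)    [QR: both ≡ 3 mod 4, sign flips]
  = -(213 / 323)    [859 ≡ 213 mod 323]
  = -(323 / 213)    [QR: 213 ≡ 1 mod 4, sign kept]
  = -(110 / 213)    [323 ≡ 110 mod 213]
  = (55 / 213)    [213 ≡ 5 mod 8 ⇒ (2 / 213) = -1]
  = (213 / 55)    [QR: 213 ≡ 1 mod 4, sign kept]
  = (48 / 55)    [213 ≡ 48 mod 55]
  = (3 / 55)    [55 ≡ 7 mod 8 ⇒ (2 / 55)^4 = +1]
  = -(55 / 3)    [QR: both ≡ 3 mod 4, sign flips]
  = -(1 / 3)    [55 ≡ 1 mod 3]
  = -1    [(1 / 3) = 1]

-1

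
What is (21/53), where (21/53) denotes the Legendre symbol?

21 ≡ 1 (mod 4), so quadratic reciprocity gives (21/53) = (53/21). Reduce: 53 ≡ 11 (mod 21). Now have (11/21).
21 ≡ 1 (mod 4), so quadratic reciprocity gives (11/21) = (21/11). Reduce: 21 ≡ 10 (mod 11). Now have (10/11).
Factor out 2: 10 = 2·5. Since 11 ≡ 3 (mod 8), (2/11) = -1. Now have -(5/11).
5 ≡ 1 (mod 4), so quadratic reciprocity gives (5/11) = (11/5). Reduce: 11 ≡ 1 (mod 5). Now have -(1/5).
(1/5) = 1. Collecting the sign factors: -1.

-1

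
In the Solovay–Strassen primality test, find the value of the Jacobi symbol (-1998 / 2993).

(-1998 / 2993)
  = (1998 / 2993)    [2993 ≡ 1 mod 4 ⇒ (-1 / 2993) = +1]
  = (999 / 2993)    [2993 ≡ 1 mod 8 ⇒ (2 / 2993) = +1]
  = (2993 / 999)    [QR: 2993 ≡ 1 mod 4, sign kept]
  = (995 / 999)    [2993 ≡ 995 mod 999]
  = -(999 / 995)    [QR: both ≡ 3 mod 4, sign flips]
  = -(4 / 995)    [999 ≡ 4 mod 995]
  = -(1 / 995)    [995 ≡ 3 mod 8 ⇒ (2 / 995)^2 = +1]
  = -1    [(1 / 995) = 1]

-1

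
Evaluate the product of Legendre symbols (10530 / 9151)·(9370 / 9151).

By multiplicativity, (10530·9370 / 9151) = (10530 / 9151)·(9370 / 9151).
First factor (10530 / 9151):
Reduce the numerator: 10530 ≡ 1379 (mod 9151), so (10530 / 9151) = (1379 / 9151).
Both 1379 ≡ 3 and 9151 ≡ 3 (mod 4), so reciprocity gives (1379 / 9151) = -(9151 / 1379). Reduce: 9151 ≡ 877 (mod 1379). Now have -(877 / 1379).
877 ≡ 1 (mod 4), so quadratic reciprocity gives (877 / 1379) = (1379 / 877). Reduce: 1379 ≡ 502 (mod 877). Now have -(502 / 877).
Factor out 2: 502 = 2·251. Since 877 ≡ 5 (mod 8), (2 / 877) = -1. Now have (251 / 877).
877 ≡ 1 (mod 4), so quadratic reciprocity gives (251 / 877) = (877 / 251). Reduce: 877 ≡ 124 (mod 251). Now have (124 / 251).
Factor out 2: 124 = 2^2·31. Since 251 ≡ 3 (mod 8), (2 / 251) = -1, and (2 / 251)^2 = +1. Now have (31 / 251).
Both 31 ≡ 3 and 251 ≡ 3 (mod 4), so reciprocity gives (31 / 251) = -(251 / 31). Reduce: 251 ≡ 3 (mod 31). Now have -(3 / 31).
Both 3 ≡ 3 and 31 ≡ 3 (mod 4), so reciprocity gives (3 / 31) = -(31 / 3). Reduce: 31 ≡ 1 (mod 3). Now have (1 / 3).
(1 / 3) = 1. Collecting the sign factors: 1.
Second factor (9370 / 9151):
Reduce the numerator: 9370 ≡ 219 (mod 9151), so (9370 / 9151) = (219 / 9151).
Both 219 ≡ 3 and 9151 ≡ 3 (mod 4), so reciprocity gives (219 / 9151) = -(9151 / 219). Reduce: 9151 ≡ 172 (mod 219). Now have -(172 / 219).
Factor out 2: 172 = 2^2·43. Since 219 ≡ 3 (mod 8), (2 / 219) = -1, and (2 / 219)^2 = +1. Now have -(43 / 219).
Both 43 ≡ 3 and 219 ≡ 3 (mod 4), so reciprocity gives (43 / 219) = -(219 / 43). Reduce: 219 ≡ 4 (mod 43). Now have (4 / 43).
Factor out 2: 4 = 2^2. Since 43 ≡ 3 (mod 8), (2 / 43) = -1, and (2 / 43)^2 = +1. Now have (1 / 43).
(1 / 43) = 1. Collecting the sign factors: 1.
Product: (1)·(1) = 1.

1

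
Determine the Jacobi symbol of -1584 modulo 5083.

(-1584|5083)
  = (3499|5083)    [-1584 ≡ 3499 mod 5083]
  = -(5083|3499)    [QR: both ≡ 3 mod 4, sign flips]
  = -(1584|3499)    [5083 ≡ 1584 mod 3499]
  = -(99|3499)    [3499 ≡ 3 mod 8 ⇒ (2|3499)^4 = +1]
  = (3499|99)    [QR: both ≡ 3 mod 4, sign flips]
  = (34|99)    [3499 ≡ 34 mod 99]
  = -(17|99)    [99 ≡ 3 mod 8 ⇒ (2|99) = -1]
  = -(99|17)    [QR: 17 ≡ 1 mod 4, sign kept]
  = -(14|17)    [99 ≡ 14 mod 17]
  = -(7|17)    [17 ≡ 1 mod 8 ⇒ (2|17) = +1]
  = -(17|7)    [QR: 17 ≡ 1 mod 4, sign kept]
  = -(3|7)    [17 ≡ 3 mod 7]
  = (7|3)    [QR: both ≡ 3 mod 4, sign flips]
  = (1|3)    [7 ≡ 1 mod 3]
  = 1    [(1|3) = 1]

1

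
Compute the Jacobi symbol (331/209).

Reduce the numerator: 331 ≡ 122 (mod 209), so (331/209) = (122/209).
Factor out 2: 122 = 2·61. Since 209 ≡ 1 (mod 8), (2/209) = +1. Now have (61/209).
61 ≡ 1 (mod 4), so quadratic reciprocity gives (61/209) = (209/61). Reduce: 209 ≡ 26 (mod 61). Now have (26/61).
Factor out 2: 26 = 2·13. Since 61 ≡ 5 (mod 8), (2/61) = -1. Now have -(13/61).
13 ≡ 1 (mod 4), so quadratic reciprocity gives (13/61) = (61/13). Reduce: 61 ≡ 9 (mod 13). Now have -(9/13).
9 ≡ 1 (mod 4), so quadratic reciprocity gives (9/13) = (13/9). Reduce: 13 ≡ 4 (mod 9). Now have -(4/9).
Factor out 2: 4 = 2^2. Since 9 ≡ 1 (mod 8), (2/9) = +1, and (2/9)^2 = +1. Now have -(1/9).
(1/9) = 1. Collecting the sign factors: -1.

-1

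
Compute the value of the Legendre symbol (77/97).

(77/97)
  = (97/77)    [QR: 77 ≡ 1 mod 4, sign kept]
  = (20/77)    [97 ≡ 20 mod 77]
  = (5/77)    [77 ≡ 5 mod 8 ⇒ (2/77)^2 = +1]
  = (77/5)    [QR: 5 ≡ 1 mod 4, sign kept]
  = (2/5)    [77 ≡ 2 mod 5]
  = -(1/5)    [5 ≡ 5 mod 8 ⇒ (2/5) = -1]
  = -1    [(1/5) = 1]

-1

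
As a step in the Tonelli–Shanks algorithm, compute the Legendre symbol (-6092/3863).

1

Reduce the numerator: -6092 ≡ 1634 (mod 3863), so (-6092/3863) = (1634/3863).
Factor out 2: 1634 = 2·817. Since 3863 ≡ 7 (mod 8), (2/3863) = +1. Now have (817/3863).
817 ≡ 1 (mod 4), so quadratic reciprocity gives (817/3863) = (3863/817). Reduce: 3863 ≡ 595 (mod 817). Now have (595/817).
817 ≡ 1 (mod 4), so quadratic reciprocity gives (595/817) = (817/595). Reduce: 817 ≡ 222 (mod 595). Now have (222/595).
Factor out 2: 222 = 2·111. Since 595 ≡ 3 (mod 8), (2/595) = -1. Now have -(111/595).
Both 111 ≡ 3 and 595 ≡ 3 (mod 4), so reciprocity gives (111/595) = -(595/111). Reduce: 595 ≡ 40 (mod 111). Now have (40/111).
Factor out 2: 40 = 2^3·5. Since 111 ≡ 7 (mod 8), (2/111) = +1, and (2/111)^3 = +1. Now have (5/111).
5 ≡ 1 (mod 4), so quadratic reciprocity gives (5/111) = (111/5). Reduce: 111 ≡ 1 (mod 5). Now have (1/5).
(1/5) = 1. Collecting the sign factors: 1.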